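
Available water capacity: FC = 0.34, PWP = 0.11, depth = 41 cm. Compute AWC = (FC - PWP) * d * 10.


AWC = (FC - PWP) * d * 10
AWC = (0.34 - 0.11) * 41 * 10
AWC = 0.2300 * 41 * 10

94.3000 mm


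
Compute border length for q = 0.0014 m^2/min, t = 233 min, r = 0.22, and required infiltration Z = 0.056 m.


L = q*t/((1+r)*Z)
L = 0.0014*233/((1+0.22)*0.056)
L = 0.3262/0.06832

4.7746 m


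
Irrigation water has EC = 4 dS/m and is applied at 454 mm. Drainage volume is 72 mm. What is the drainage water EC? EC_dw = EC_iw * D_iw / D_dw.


EC_dw = EC_iw * D_iw / D_dw
EC_dw = 4 * 454 / 72
EC_dw = 1816 / 72

25.2222 dS/m


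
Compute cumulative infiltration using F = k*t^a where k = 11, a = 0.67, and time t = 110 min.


F = k * t^a = 11 * 110^0.67
F = 11 * 23.320244

256.5227 mm


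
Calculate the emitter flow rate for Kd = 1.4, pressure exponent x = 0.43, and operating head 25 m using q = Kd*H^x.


q = Kd * H^x = 1.4 * 25^0.43 = 1.4 * 3.991298

5.5878 L/h


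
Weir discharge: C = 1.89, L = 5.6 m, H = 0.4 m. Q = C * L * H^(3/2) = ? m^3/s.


Q = C * L * H^(3/2) = 1.89 * 5.6 * 0.4^1.5 = 1.89 * 5.6 * 0.252982

2.6776 m^3/s


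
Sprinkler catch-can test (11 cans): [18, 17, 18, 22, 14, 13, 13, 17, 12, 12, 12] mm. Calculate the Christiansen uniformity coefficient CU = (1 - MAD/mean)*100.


mean = 15.272727 mm
MAD = 2.842975 mm
CU = (1 - 2.842975/15.272727)*100

81.3853 %


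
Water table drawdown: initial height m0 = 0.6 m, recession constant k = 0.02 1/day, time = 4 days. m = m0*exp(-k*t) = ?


m = m0 * exp(-k*t)
m = 0.6 * exp(-0.02 * 4)
m = 0.6 * exp(-0.0800)

0.5539 m


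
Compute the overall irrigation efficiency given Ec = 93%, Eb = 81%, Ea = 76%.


Ec = 0.93, Eb = 0.81, Ea = 0.76
E = 0.93 * 0.81 * 0.76 * 100 = 57.2508%

57.2508 %


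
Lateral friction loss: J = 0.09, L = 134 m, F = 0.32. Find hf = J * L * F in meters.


hf = J * L * F = 0.09 * 134 * 0.32 = 3.8592 m

3.8592 m


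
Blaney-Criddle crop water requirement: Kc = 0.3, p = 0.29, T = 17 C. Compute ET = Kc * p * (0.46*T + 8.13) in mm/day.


ET = Kc * p * (0.46*T + 8.13)
ET = 0.3 * 0.29 * (0.46*17 + 8.13)
ET = 0.3 * 0.29 * 15.9500

1.3877 mm/day


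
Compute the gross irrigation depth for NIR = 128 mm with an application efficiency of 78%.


Ea = 78% = 0.78
GID = NIR / Ea = 128 / 0.78 = 164.1026 mm

164.1026 mm


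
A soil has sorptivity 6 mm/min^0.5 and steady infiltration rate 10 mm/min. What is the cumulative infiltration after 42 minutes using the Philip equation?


F = S*sqrt(t) + A*t
F = 6*sqrt(42) + 10*42
F = 6*6.480741 + 420

458.8844 mm


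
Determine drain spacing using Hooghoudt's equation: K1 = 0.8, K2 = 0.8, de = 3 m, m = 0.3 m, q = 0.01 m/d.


S^2 = 8*K2*de*m/q + 4*K1*m^2/q
S^2 = 8*0.8*3*0.3/0.01 + 4*0.8*0.3^2/0.01
S = sqrt(604.8000)

24.5927 m


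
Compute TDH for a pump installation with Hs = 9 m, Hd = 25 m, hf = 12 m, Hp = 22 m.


TDH = Hs + Hd + hf + Hp = 9 + 25 + 12 + 22 = 68

68 m


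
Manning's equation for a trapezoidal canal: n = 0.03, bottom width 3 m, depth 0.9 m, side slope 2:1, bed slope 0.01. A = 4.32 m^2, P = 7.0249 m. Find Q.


R = A/P = 4.32/7.0249 = 0.614955
Q = (1/0.03) * 4.32 * 0.614955^(2/3) * 0.01^0.5

10.4134 m^3/s


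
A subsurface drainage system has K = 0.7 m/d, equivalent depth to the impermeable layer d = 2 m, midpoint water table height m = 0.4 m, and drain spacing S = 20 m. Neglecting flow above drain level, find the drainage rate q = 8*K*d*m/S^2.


q = 8*K*d*m/S^2
q = 8*0.7*2*0.4/20^2
q = 4.4800 / 400

0.0112 m/d


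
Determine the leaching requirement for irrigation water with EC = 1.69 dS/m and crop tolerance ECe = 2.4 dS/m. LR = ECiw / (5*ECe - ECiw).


LR = ECiw / (5*ECe - ECiw)
LR = 1.69 / (5*2.4 - 1.69)
LR = 1.69 / 10.3100

0.1639


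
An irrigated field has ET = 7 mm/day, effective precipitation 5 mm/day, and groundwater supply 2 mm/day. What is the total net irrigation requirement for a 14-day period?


Daily deficit = ET - Pe - GW = 7 - 5 - 2 = 0 mm/day
NIR = 0 * 14 = 0 mm

0 mm


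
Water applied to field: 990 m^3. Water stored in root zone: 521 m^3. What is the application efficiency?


Ea = V_root / V_field * 100 = 521 / 990 * 100 = 52.6263%

52.6263 %


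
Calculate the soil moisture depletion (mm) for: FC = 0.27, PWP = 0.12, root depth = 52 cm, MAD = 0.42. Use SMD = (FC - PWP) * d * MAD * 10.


SMD = (FC - PWP) * d * MAD * 10
SMD = (0.27 - 0.12) * 52 * 0.42 * 10
SMD = 0.1500 * 52 * 0.42 * 10

32.7600 mm


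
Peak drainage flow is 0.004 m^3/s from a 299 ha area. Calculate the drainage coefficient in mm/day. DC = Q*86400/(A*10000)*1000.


DC = Q * 86400 / (A * 10000) * 1000
DC = 0.004 * 86400 / (299 * 10000) * 1000
DC = 345600.0000 / 2990000

0.1156 mm/day


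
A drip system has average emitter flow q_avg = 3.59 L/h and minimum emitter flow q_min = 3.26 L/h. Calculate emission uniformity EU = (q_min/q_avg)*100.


EU = (q_min/q_avg)*100 = (3.26/3.59)*100 = 90.8078%

90.8078 %


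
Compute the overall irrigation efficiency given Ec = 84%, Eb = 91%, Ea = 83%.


Ec = 0.84, Eb = 0.91, Ea = 0.83
E = 0.84 * 0.91 * 0.83 * 100 = 63.4452%

63.4452 %


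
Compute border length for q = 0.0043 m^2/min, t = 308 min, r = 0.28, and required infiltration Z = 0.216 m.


L = q*t/((1+r)*Z)
L = 0.0043*308/((1+0.28)*0.216)
L = 1.3244/0.27648

4.7902 m


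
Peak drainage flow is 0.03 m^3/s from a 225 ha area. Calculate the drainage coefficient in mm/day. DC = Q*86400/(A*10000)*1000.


DC = Q * 86400 / (A * 10000) * 1000
DC = 0.03 * 86400 / (225 * 10000) * 1000
DC = 2592000.0000 / 2250000

1.1520 mm/day


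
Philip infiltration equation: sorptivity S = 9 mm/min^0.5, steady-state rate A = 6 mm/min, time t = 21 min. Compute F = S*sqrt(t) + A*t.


F = S*sqrt(t) + A*t
F = 9*sqrt(21) + 6*21
F = 9*4.582576 + 126

167.2432 mm


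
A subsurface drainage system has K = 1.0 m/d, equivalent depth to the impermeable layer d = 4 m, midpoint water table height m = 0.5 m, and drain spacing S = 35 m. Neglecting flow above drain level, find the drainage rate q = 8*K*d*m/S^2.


q = 8*K*d*m/S^2
q = 8*1.0*4*0.5/35^2
q = 16.0000 / 1225

0.0131 m/d


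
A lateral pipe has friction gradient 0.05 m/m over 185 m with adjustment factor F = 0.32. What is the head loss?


hf = J * L * F = 0.05 * 185 * 0.32 = 2.9600 m

2.9600 m


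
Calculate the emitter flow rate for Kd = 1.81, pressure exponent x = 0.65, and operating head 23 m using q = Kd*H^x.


q = Kd * H^x = 1.81 * 23^0.65 = 1.81 * 7.675790

13.8932 L/h


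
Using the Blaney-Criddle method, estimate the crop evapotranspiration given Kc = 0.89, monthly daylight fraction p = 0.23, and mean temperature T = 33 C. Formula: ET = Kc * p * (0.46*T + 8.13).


ET = Kc * p * (0.46*T + 8.13)
ET = 0.89 * 0.23 * (0.46*33 + 8.13)
ET = 0.89 * 0.23 * 23.3100

4.7716 mm/day


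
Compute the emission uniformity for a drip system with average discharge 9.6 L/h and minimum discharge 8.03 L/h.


EU = (q_min/q_avg)*100 = (8.03/9.6)*100 = 83.6458%

83.6458 %


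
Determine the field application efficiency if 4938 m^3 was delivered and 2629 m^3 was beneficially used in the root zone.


Ea = V_root / V_field * 100 = 2629 / 4938 * 100 = 53.2402%

53.2402 %


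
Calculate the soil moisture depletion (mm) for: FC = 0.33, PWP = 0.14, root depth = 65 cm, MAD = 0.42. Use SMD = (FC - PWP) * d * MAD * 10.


SMD = (FC - PWP) * d * MAD * 10
SMD = (0.33 - 0.14) * 65 * 0.42 * 10
SMD = 0.1900 * 65 * 0.42 * 10

51.8700 mm


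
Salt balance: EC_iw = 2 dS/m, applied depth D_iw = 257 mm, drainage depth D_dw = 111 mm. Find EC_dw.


EC_dw = EC_iw * D_iw / D_dw
EC_dw = 2 * 257 / 111
EC_dw = 514 / 111

4.6306 dS/m


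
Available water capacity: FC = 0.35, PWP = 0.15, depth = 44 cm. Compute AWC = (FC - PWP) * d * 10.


AWC = (FC - PWP) * d * 10
AWC = (0.35 - 0.15) * 44 * 10
AWC = 0.2000 * 44 * 10

88.0000 mm


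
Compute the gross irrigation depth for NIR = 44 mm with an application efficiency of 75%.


Ea = 75% = 0.75
GID = NIR / Ea = 44 / 0.75 = 58.6667 mm

58.6667 mm


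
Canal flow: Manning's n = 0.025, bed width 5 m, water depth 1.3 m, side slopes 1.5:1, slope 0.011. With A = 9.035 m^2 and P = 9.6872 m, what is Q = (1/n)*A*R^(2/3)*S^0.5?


R = A/P = 9.035/9.6872 = 0.932674
Q = (1/0.025) * 9.035 * 0.932674^(2/3) * 0.011^0.5

36.1830 m^3/s


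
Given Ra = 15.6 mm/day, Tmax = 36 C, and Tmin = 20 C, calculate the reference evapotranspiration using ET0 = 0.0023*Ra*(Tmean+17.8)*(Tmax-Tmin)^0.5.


Tmean = (Tmax + Tmin)/2 = (36 + 20)/2 = 28.0
ET0 = 0.0023 * 15.6 * (28.0 + 17.8) * sqrt(36 - 20)
ET0 = 0.0023 * 15.6 * 45.8 * 4.000000

6.5732 mm/day


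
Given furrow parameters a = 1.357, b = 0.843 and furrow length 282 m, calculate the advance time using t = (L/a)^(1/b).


t = (L/a)^(1/b)
t = (282/1.357)^(1/0.843)
t = 207.811349^(1/0.843)

561.4500 min


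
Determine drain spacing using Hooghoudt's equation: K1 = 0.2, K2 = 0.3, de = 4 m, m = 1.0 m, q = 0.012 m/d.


S^2 = 8*K2*de*m/q + 4*K1*m^2/q
S^2 = 8*0.3*4*1.0/0.012 + 4*0.2*1.0^2/0.012
S = sqrt(866.6667)

29.4392 m


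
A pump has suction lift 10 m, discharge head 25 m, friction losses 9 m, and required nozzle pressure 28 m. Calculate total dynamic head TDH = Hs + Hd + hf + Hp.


TDH = Hs + Hd + hf + Hp = 10 + 25 + 9 + 28 = 72

72 m


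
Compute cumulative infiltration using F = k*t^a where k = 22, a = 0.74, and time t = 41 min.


F = k * t^a = 22 * 41^0.74
F = 22 * 15.612054

343.4652 mm


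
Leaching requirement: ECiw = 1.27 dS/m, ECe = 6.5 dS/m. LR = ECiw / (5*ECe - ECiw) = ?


LR = ECiw / (5*ECe - ECiw)
LR = 1.27 / (5*6.5 - 1.27)
LR = 1.27 / 31.2300

0.0407


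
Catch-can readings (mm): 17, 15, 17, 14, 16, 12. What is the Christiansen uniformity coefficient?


mean = 15.166667 mm
MAD = 1.500000 mm
CU = (1 - 1.500000/15.166667)*100

90.1099 %


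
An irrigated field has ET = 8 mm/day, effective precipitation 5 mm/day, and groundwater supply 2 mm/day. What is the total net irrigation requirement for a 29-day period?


Daily deficit = ET - Pe - GW = 8 - 5 - 2 = 1 mm/day
NIR = 1 * 29 = 29 mm

29.0000 mm


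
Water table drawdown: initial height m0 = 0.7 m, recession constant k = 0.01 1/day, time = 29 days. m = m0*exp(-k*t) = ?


m = m0 * exp(-k*t)
m = 0.7 * exp(-0.01 * 29)
m = 0.7 * exp(-0.2900)

0.5238 m


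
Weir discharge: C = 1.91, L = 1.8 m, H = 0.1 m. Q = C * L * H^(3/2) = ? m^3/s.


Q = C * L * H^(3/2) = 1.91 * 1.8 * 0.1^1.5 = 1.91 * 1.8 * 0.031623

0.1087 m^3/s


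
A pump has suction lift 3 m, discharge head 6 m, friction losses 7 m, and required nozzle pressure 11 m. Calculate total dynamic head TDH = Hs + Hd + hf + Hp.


TDH = Hs + Hd + hf + Hp = 3 + 6 + 7 + 11 = 27

27 m


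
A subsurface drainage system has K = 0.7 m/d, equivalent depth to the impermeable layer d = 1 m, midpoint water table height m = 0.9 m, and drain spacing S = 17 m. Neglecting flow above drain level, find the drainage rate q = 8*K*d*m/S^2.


q = 8*K*d*m/S^2
q = 8*0.7*1*0.9/17^2
q = 5.0400 / 289

0.0174 m/d


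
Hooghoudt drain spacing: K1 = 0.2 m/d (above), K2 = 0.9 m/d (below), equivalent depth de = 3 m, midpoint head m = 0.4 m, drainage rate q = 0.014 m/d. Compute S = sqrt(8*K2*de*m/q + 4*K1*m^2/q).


S^2 = 8*K2*de*m/q + 4*K1*m^2/q
S^2 = 8*0.9*3*0.4/0.014 + 4*0.2*0.4^2/0.014
S = sqrt(626.2857)

25.0257 m


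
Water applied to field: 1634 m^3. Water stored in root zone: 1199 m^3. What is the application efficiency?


Ea = V_root / V_field * 100 = 1199 / 1634 * 100 = 73.3782%

73.3782 %


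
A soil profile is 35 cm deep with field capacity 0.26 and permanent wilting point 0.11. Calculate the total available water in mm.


AWC = (FC - PWP) * d * 10
AWC = (0.26 - 0.11) * 35 * 10
AWC = 0.1500 * 35 * 10

52.5000 mm


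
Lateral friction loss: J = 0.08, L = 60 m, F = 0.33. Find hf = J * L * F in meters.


hf = J * L * F = 0.08 * 60 * 0.33 = 1.5840 m

1.5840 m


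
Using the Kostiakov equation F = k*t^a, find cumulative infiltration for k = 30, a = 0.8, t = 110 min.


F = k * t^a = 30 * 110^0.8
F = 30 * 42.964934

1288.9480 mm


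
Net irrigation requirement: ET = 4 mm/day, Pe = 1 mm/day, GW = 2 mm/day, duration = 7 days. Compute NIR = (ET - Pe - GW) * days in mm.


Daily deficit = ET - Pe - GW = 4 - 1 - 2 = 1 mm/day
NIR = 1 * 7 = 7 mm

7.0000 mm


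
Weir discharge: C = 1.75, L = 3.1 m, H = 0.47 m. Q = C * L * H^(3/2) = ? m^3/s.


Q = C * L * H^(3/2) = 1.75 * 3.1 * 0.47^1.5 = 1.75 * 3.1 * 0.322216

1.7480 m^3/s


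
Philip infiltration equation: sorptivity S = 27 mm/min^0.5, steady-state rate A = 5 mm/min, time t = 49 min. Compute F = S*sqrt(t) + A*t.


F = S*sqrt(t) + A*t
F = 27*sqrt(49) + 5*49
F = 27*7.000000 + 245

434.0000 mm


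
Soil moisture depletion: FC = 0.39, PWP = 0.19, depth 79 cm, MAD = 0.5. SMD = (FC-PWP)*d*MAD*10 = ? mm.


SMD = (FC - PWP) * d * MAD * 10
SMD = (0.39 - 0.19) * 79 * 0.5 * 10
SMD = 0.2000 * 79 * 0.5 * 10

79.0000 mm


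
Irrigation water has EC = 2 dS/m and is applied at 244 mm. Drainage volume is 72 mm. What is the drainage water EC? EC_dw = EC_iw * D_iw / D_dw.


EC_dw = EC_iw * D_iw / D_dw
EC_dw = 2 * 244 / 72
EC_dw = 488 / 72

6.7778 dS/m


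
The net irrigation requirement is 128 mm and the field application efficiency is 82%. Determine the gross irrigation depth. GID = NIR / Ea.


Ea = 82% = 0.82
GID = NIR / Ea = 128 / 0.82 = 156.0976 mm

156.0976 mm


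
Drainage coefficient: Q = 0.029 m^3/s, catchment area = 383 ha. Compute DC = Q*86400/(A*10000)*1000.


DC = Q * 86400 / (A * 10000) * 1000
DC = 0.029 * 86400 / (383 * 10000) * 1000
DC = 2505600.0000 / 3830000

0.6542 mm/day


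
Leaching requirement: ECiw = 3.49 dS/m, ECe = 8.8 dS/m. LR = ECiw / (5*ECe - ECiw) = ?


LR = ECiw / (5*ECe - ECiw)
LR = 3.49 / (5*8.8 - 3.49)
LR = 3.49 / 40.5100

0.0862


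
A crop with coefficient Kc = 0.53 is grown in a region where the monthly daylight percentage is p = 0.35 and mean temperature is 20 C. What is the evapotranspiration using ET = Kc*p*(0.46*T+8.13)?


ET = Kc * p * (0.46*T + 8.13)
ET = 0.53 * 0.35 * (0.46*20 + 8.13)
ET = 0.53 * 0.35 * 17.3300

3.2147 mm/day


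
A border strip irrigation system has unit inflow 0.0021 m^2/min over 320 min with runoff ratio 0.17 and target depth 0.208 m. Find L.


L = q*t/((1+r)*Z)
L = 0.0021*320/((1+0.17)*0.208)
L = 0.672/0.24336

2.7613 m


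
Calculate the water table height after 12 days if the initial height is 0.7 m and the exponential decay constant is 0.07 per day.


m = m0 * exp(-k*t)
m = 0.7 * exp(-0.07 * 12)
m = 0.7 * exp(-0.8400)

0.3022 m


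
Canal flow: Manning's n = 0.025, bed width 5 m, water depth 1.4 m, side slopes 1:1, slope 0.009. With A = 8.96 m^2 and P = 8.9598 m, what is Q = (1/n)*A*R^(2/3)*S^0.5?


R = A/P = 8.96/8.9598 = 1.000022
Q = (1/0.025) * 8.96 * 1.000022^(2/3) * 0.009^0.5

34.0013 m^3/s


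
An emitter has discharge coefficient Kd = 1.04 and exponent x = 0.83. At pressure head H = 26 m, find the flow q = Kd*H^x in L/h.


q = Kd * H^x = 1.04 * 26^0.83 = 1.04 * 14.942659

15.5404 L/h


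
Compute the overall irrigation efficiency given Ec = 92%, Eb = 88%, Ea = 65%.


Ec = 0.92, Eb = 0.88, Ea = 0.65
E = 0.92 * 0.88 * 0.65 * 100 = 52.6240%

52.6240 %


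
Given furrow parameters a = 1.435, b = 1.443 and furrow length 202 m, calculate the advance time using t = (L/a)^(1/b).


t = (L/a)^(1/b)
t = (202/1.435)^(1/1.443)
t = 140.766551^(1/1.443)

30.8256 min


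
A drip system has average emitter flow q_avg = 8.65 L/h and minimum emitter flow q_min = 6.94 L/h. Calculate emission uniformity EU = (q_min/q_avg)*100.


EU = (q_min/q_avg)*100 = (6.94/8.65)*100 = 80.2312%

80.2312 %


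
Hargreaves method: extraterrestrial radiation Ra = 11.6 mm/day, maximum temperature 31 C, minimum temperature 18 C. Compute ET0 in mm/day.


Tmean = (Tmax + Tmin)/2 = (31 + 18)/2 = 24.5
ET0 = 0.0023 * 11.6 * (24.5 + 17.8) * sqrt(31 - 18)
ET0 = 0.0023 * 11.6 * 42.3 * 3.605551

4.0691 mm/day


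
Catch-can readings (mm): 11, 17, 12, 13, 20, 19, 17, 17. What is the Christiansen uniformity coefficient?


mean = 15.750000 mm
MAD = 2.812500 mm
CU = (1 - 2.812500/15.750000)*100

82.1429 %


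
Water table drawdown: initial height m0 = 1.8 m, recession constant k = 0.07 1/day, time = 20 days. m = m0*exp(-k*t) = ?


m = m0 * exp(-k*t)
m = 1.8 * exp(-0.07 * 20)
m = 1.8 * exp(-1.4000)

0.4439 m


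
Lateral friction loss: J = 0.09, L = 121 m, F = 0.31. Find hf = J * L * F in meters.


hf = J * L * F = 0.09 * 121 * 0.31 = 3.3759 m

3.3759 m


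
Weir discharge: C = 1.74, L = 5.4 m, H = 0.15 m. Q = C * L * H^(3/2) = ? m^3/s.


Q = C * L * H^(3/2) = 1.74 * 5.4 * 0.15^1.5 = 1.74 * 5.4 * 0.058095

0.5459 m^3/s


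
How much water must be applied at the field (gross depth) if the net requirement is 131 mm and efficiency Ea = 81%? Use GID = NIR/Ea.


Ea = 81% = 0.81
GID = NIR / Ea = 131 / 0.81 = 161.7284 mm

161.7284 mm


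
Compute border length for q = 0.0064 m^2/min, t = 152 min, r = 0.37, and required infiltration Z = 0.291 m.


L = q*t/((1+r)*Z)
L = 0.0064*152/((1+0.37)*0.291)
L = 0.9728/0.39867

2.4401 m


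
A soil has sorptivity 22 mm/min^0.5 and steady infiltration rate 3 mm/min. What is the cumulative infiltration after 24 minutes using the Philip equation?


F = S*sqrt(t) + A*t
F = 22*sqrt(24) + 3*24
F = 22*4.898979 + 72

179.7775 mm


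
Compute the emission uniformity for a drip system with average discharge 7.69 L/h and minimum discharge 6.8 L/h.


EU = (q_min/q_avg)*100 = (6.8/7.69)*100 = 88.4265%

88.4265 %


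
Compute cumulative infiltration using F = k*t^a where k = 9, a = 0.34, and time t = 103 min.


F = k * t^a = 9 * 103^0.34
F = 9 * 4.834646

43.5118 mm


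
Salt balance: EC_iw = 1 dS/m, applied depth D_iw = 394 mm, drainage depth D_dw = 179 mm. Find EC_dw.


EC_dw = EC_iw * D_iw / D_dw
EC_dw = 1 * 394 / 179
EC_dw = 394 / 179

2.2011 dS/m


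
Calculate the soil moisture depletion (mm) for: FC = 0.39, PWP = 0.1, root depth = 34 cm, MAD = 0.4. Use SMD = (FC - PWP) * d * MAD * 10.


SMD = (FC - PWP) * d * MAD * 10
SMD = (0.39 - 0.1) * 34 * 0.4 * 10
SMD = 0.2900 * 34 * 0.4 * 10

39.4400 mm


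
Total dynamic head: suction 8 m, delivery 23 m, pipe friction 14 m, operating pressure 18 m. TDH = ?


TDH = Hs + Hd + hf + Hp = 8 + 23 + 14 + 18 = 63

63 m


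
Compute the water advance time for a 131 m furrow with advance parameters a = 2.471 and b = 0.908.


t = (L/a)^(1/b)
t = (131/2.471)^(1/0.908)
t = 53.014974^(1/0.908)

79.2715 min


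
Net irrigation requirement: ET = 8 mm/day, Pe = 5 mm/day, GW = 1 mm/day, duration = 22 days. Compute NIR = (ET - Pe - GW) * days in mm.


Daily deficit = ET - Pe - GW = 8 - 5 - 1 = 2 mm/day
NIR = 2 * 22 = 44 mm

44.0000 mm


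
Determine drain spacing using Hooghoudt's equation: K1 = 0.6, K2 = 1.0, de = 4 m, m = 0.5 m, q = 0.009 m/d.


S^2 = 8*K2*de*m/q + 4*K1*m^2/q
S^2 = 8*1.0*4*0.5/0.009 + 4*0.6*0.5^2/0.009
S = sqrt(1844.4444)

42.9470 m


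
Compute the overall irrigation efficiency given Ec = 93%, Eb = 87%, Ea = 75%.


Ec = 0.93, Eb = 0.87, Ea = 0.75
E = 0.93 * 0.87 * 0.75 * 100 = 60.6825%

60.6825 %


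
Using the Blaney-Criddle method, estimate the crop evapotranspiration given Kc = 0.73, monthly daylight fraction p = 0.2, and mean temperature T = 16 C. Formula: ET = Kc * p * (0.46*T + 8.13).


ET = Kc * p * (0.46*T + 8.13)
ET = 0.73 * 0.2 * (0.46*16 + 8.13)
ET = 0.73 * 0.2 * 15.4900

2.2615 mm/day


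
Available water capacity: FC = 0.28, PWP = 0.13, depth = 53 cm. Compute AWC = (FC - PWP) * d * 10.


AWC = (FC - PWP) * d * 10
AWC = (0.28 - 0.13) * 53 * 10
AWC = 0.1500 * 53 * 10

79.5000 mm


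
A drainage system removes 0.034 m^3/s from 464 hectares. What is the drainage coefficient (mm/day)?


DC = Q * 86400 / (A * 10000) * 1000
DC = 0.034 * 86400 / (464 * 10000) * 1000
DC = 2937600.0000 / 4640000

0.6331 mm/day


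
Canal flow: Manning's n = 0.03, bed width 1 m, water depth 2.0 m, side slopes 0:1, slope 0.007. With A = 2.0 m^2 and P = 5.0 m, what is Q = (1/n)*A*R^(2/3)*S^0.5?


R = A/P = 2.0/5.0 = 0.400000
Q = (1/0.03) * 2.0 * 0.400000^(2/3) * 0.007^0.5

3.0281 m^3/s


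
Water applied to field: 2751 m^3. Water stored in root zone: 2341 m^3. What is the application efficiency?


Ea = V_root / V_field * 100 = 2341 / 2751 * 100 = 85.0963%

85.0963 %


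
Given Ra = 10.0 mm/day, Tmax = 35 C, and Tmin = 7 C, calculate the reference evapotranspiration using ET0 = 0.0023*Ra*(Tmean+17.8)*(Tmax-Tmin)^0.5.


Tmean = (Tmax + Tmin)/2 = (35 + 7)/2 = 21.0
ET0 = 0.0023 * 10.0 * (21.0 + 17.8) * sqrt(35 - 7)
ET0 = 0.0023 * 10.0 * 38.8 * 5.291503

4.7221 mm/day


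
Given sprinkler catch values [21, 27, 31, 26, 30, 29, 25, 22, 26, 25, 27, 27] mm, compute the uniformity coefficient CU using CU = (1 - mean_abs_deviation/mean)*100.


mean = 26.333333 mm
MAD = 2.166667 mm
CU = (1 - 2.166667/26.333333)*100

91.7722 %


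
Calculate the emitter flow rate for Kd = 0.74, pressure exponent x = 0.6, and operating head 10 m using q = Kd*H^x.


q = Kd * H^x = 0.74 * 10^0.6 = 0.74 * 3.981072

2.9460 L/h


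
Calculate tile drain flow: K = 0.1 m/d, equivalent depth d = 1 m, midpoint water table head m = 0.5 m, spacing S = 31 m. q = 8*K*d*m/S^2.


q = 8*K*d*m/S^2
q = 8*0.1*1*0.5/31^2
q = 0.4000 / 961

4.1623e-04 m/d


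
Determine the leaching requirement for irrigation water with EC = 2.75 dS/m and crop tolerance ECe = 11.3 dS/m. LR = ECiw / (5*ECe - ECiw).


LR = ECiw / (5*ECe - ECiw)
LR = 2.75 / (5*11.3 - 2.75)
LR = 2.75 / 53.7500

0.0512


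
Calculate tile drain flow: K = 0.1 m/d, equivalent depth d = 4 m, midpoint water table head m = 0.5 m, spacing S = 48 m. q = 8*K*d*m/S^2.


q = 8*K*d*m/S^2
q = 8*0.1*4*0.5/48^2
q = 1.6000 / 2304

6.9444e-04 m/d


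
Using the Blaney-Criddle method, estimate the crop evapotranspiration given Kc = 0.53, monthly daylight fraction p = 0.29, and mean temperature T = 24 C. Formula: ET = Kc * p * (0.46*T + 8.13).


ET = Kc * p * (0.46*T + 8.13)
ET = 0.53 * 0.29 * (0.46*24 + 8.13)
ET = 0.53 * 0.29 * 19.1700

2.9464 mm/day


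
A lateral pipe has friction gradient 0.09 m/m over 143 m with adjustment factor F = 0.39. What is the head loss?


hf = J * L * F = 0.09 * 143 * 0.39 = 5.0193 m

5.0193 m


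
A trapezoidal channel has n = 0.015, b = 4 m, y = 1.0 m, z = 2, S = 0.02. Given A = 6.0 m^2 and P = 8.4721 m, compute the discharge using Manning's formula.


R = A/P = 6.0/8.4721 = 0.708207
Q = (1/0.015) * 6.0 * 0.708207^(2/3) * 0.02^0.5

44.9450 m^3/s


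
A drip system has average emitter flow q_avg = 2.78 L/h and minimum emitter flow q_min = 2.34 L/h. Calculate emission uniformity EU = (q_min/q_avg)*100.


EU = (q_min/q_avg)*100 = (2.34/2.78)*100 = 84.1727%

84.1727 %


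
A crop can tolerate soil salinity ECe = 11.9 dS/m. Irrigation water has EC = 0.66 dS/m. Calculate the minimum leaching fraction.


LR = ECiw / (5*ECe - ECiw)
LR = 0.66 / (5*11.9 - 0.66)
LR = 0.66 / 58.8400

0.0112


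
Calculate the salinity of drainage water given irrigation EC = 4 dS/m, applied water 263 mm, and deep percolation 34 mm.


EC_dw = EC_iw * D_iw / D_dw
EC_dw = 4 * 263 / 34
EC_dw = 1052 / 34

30.9412 dS/m


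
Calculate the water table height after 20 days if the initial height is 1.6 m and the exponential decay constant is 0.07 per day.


m = m0 * exp(-k*t)
m = 1.6 * exp(-0.07 * 20)
m = 1.6 * exp(-1.4000)

0.3946 m


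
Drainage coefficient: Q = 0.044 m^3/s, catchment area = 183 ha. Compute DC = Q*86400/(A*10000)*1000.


DC = Q * 86400 / (A * 10000) * 1000
DC = 0.044 * 86400 / (183 * 10000) * 1000
DC = 3801600.0000 / 1830000

2.0774 mm/day


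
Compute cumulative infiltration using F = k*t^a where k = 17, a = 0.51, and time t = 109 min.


F = k * t^a = 17 * 109^0.51
F = 17 * 10.941768

186.0101 mm


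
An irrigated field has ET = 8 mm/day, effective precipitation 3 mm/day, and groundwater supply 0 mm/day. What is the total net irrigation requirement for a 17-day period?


Daily deficit = ET - Pe - GW = 8 - 3 - 0 = 5 mm/day
NIR = 5 * 17 = 85 mm

85.0000 mm


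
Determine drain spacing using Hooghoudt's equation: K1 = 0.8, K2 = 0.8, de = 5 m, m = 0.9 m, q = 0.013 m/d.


S^2 = 8*K2*de*m/q + 4*K1*m^2/q
S^2 = 8*0.8*5*0.9/0.013 + 4*0.8*0.9^2/0.013
S = sqrt(2414.7692)

49.1403 m


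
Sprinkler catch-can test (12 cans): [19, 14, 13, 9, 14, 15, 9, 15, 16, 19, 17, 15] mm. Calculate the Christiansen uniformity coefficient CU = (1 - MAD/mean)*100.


mean = 14.583333 mm
MAD = 2.319444 mm
CU = (1 - 2.319444/14.583333)*100

84.0952 %


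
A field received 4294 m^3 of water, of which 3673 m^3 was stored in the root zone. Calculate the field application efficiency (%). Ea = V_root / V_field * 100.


Ea = V_root / V_field * 100 = 3673 / 4294 * 100 = 85.5380%

85.5380 %


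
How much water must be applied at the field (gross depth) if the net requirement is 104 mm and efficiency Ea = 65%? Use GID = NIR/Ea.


Ea = 65% = 0.65
GID = NIR / Ea = 104 / 0.65 = 160.0000 mm

160.0000 mm


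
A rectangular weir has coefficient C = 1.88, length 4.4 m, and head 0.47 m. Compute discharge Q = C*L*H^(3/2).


Q = C * L * H^(3/2) = 1.88 * 4.4 * 0.47^1.5 = 1.88 * 4.4 * 0.322216

2.6654 m^3/s


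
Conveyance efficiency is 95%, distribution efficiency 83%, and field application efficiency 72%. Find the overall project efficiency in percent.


Ec = 0.95, Eb = 0.83, Ea = 0.72
E = 0.95 * 0.83 * 0.72 * 100 = 56.7720%

56.7720 %


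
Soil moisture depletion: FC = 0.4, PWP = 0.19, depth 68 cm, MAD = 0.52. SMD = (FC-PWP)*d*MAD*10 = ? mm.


SMD = (FC - PWP) * d * MAD * 10
SMD = (0.4 - 0.19) * 68 * 0.52 * 10
SMD = 0.2100 * 68 * 0.52 * 10

74.2560 mm


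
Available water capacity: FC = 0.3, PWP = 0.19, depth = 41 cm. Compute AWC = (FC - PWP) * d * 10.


AWC = (FC - PWP) * d * 10
AWC = (0.3 - 0.19) * 41 * 10
AWC = 0.1100 * 41 * 10

45.1000 mm


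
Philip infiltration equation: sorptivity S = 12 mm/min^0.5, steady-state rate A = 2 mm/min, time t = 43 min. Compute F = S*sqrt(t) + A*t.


F = S*sqrt(t) + A*t
F = 12*sqrt(43) + 2*43
F = 12*6.557439 + 86

164.6893 mm


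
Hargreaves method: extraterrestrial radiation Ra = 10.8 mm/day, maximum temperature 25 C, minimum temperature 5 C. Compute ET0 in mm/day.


Tmean = (Tmax + Tmin)/2 = (25 + 5)/2 = 15.0
ET0 = 0.0023 * 10.8 * (15.0 + 17.8) * sqrt(25 - 5)
ET0 = 0.0023 * 10.8 * 32.8 * 4.472136

3.6437 mm/day


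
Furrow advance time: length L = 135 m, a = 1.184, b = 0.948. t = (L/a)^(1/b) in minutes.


t = (L/a)^(1/b)
t = (135/1.184)^(1/0.948)
t = 114.020270^(1/0.948)

147.8469 min


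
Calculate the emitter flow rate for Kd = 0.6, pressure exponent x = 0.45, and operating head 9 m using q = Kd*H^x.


q = Kd * H^x = 0.6 * 9^0.45 = 0.6 * 2.687875

1.6127 L/h


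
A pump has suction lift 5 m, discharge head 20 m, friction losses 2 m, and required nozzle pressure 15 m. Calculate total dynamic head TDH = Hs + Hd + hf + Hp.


TDH = Hs + Hd + hf + Hp = 5 + 20 + 2 + 15 = 42

42 m


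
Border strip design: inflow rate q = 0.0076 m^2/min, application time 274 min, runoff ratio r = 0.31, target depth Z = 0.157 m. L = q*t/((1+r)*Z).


L = q*t/((1+r)*Z)
L = 0.0076*274/((1+0.31)*0.157)
L = 2.0824/0.20567

10.1250 m


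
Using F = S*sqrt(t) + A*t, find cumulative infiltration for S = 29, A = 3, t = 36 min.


F = S*sqrt(t) + A*t
F = 29*sqrt(36) + 3*36
F = 29*6.000000 + 108

282.0000 mm


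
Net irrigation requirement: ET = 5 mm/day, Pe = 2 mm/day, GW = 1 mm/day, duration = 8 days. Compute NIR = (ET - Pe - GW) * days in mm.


Daily deficit = ET - Pe - GW = 5 - 2 - 1 = 2 mm/day
NIR = 2 * 8 = 16 mm

16.0000 mm


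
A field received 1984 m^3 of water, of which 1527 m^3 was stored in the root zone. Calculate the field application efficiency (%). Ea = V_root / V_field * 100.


Ea = V_root / V_field * 100 = 1527 / 1984 * 100 = 76.9657%

76.9657 %


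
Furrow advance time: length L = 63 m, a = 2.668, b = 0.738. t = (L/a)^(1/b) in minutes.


t = (L/a)^(1/b)
t = (63/2.668)^(1/0.738)
t = 23.613193^(1/0.738)

72.5510 min


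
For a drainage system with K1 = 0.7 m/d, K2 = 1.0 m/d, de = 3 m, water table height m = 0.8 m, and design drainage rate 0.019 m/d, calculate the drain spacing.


S^2 = 8*K2*de*m/q + 4*K1*m^2/q
S^2 = 8*1.0*3*0.8/0.019 + 4*0.7*0.8^2/0.019
S = sqrt(1104.8421)

33.2392 m


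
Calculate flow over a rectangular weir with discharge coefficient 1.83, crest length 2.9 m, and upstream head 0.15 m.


Q = C * L * H^(3/2) = 1.83 * 2.9 * 0.15^1.5 = 1.83 * 2.9 * 0.058095

0.3083 m^3/s


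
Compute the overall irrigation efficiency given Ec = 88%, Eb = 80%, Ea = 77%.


Ec = 0.88, Eb = 0.8, Ea = 0.77
E = 0.88 * 0.8 * 0.77 * 100 = 54.2080%

54.2080 %


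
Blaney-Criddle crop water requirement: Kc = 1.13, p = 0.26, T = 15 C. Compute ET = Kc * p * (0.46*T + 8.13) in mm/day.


ET = Kc * p * (0.46*T + 8.13)
ET = 1.13 * 0.26 * (0.46*15 + 8.13)
ET = 1.13 * 0.26 * 15.0300

4.4158 mm/day


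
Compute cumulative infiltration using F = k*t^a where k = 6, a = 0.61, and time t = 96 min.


F = k * t^a = 6 * 96^0.61
F = 6 * 16.187711

97.1263 mm


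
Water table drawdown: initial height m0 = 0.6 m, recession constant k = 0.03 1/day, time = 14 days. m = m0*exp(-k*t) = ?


m = m0 * exp(-k*t)
m = 0.6 * exp(-0.03 * 14)
m = 0.6 * exp(-0.4200)

0.3942 m


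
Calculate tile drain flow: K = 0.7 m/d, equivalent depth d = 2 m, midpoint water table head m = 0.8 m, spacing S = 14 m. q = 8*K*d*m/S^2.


q = 8*K*d*m/S^2
q = 8*0.7*2*0.8/14^2
q = 8.9600 / 196

0.0457 m/d


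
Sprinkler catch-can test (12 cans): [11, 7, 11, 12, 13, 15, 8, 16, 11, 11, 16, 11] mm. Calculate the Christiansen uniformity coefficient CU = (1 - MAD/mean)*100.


mean = 11.833333 mm
MAD = 2.138889 mm
CU = (1 - 2.138889/11.833333)*100

81.9249 %


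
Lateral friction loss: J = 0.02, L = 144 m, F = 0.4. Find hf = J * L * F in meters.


hf = J * L * F = 0.02 * 144 * 0.4 = 1.1520 m

1.1520 m


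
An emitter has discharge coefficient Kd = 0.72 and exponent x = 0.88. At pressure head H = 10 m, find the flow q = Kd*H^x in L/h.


q = Kd * H^x = 0.72 * 10^0.88 = 0.72 * 7.585776

5.4618 L/h


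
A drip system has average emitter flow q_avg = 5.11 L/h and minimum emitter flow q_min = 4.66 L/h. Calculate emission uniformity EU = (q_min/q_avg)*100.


EU = (q_min/q_avg)*100 = (4.66/5.11)*100 = 91.1937%

91.1937 %


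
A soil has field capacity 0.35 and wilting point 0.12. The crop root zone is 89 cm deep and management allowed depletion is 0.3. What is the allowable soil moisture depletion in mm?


SMD = (FC - PWP) * d * MAD * 10
SMD = (0.35 - 0.12) * 89 * 0.3 * 10
SMD = 0.2300 * 89 * 0.3 * 10

61.4100 mm


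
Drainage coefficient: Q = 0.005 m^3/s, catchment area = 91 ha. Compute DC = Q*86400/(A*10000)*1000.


DC = Q * 86400 / (A * 10000) * 1000
DC = 0.005 * 86400 / (91 * 10000) * 1000
DC = 432000.0000 / 910000

0.4747 mm/day


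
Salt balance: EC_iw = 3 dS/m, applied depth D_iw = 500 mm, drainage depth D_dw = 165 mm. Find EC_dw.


EC_dw = EC_iw * D_iw / D_dw
EC_dw = 3 * 500 / 165
EC_dw = 1500 / 165

9.0909 dS/m


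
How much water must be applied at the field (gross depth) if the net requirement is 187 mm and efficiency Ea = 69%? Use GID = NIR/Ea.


Ea = 69% = 0.69
GID = NIR / Ea = 187 / 0.69 = 271.0145 mm

271.0145 mm


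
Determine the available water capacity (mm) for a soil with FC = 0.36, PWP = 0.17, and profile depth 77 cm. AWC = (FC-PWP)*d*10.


AWC = (FC - PWP) * d * 10
AWC = (0.36 - 0.17) * 77 * 10
AWC = 0.1900 * 77 * 10

146.3000 mm


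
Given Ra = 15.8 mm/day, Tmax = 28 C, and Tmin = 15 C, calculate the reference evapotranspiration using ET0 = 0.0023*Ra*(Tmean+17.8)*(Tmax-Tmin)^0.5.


Tmean = (Tmax + Tmin)/2 = (28 + 15)/2 = 21.5
ET0 = 0.0023 * 15.8 * (21.5 + 17.8) * sqrt(28 - 15)
ET0 = 0.0023 * 15.8 * 39.3 * 3.605551

5.1493 mm/day


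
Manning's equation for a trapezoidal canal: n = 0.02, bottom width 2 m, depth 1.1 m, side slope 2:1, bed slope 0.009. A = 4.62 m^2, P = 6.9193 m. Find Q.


R = A/P = 4.62/6.9193 = 0.667698
Q = (1/0.02) * 4.62 * 0.667698^(2/3) * 0.009^0.5

16.7412 m^3/s


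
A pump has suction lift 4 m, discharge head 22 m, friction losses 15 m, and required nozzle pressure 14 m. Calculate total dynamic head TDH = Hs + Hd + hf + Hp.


TDH = Hs + Hd + hf + Hp = 4 + 22 + 15 + 14 = 55

55 m


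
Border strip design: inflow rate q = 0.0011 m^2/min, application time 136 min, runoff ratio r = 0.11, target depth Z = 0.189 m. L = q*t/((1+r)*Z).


L = q*t/((1+r)*Z)
L = 0.0011*136/((1+0.11)*0.189)
L = 0.1496/0.20979

0.7131 m


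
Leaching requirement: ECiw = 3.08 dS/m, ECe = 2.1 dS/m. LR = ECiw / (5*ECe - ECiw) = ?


LR = ECiw / (5*ECe - ECiw)
LR = 3.08 / (5*2.1 - 3.08)
LR = 3.08 / 7.4200

0.4151


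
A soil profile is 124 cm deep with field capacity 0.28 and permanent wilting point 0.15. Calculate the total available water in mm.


AWC = (FC - PWP) * d * 10
AWC = (0.28 - 0.15) * 124 * 10
AWC = 0.1300 * 124 * 10

161.2000 mm


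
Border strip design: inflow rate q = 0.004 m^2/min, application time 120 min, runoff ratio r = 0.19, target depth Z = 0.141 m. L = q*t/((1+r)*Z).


L = q*t/((1+r)*Z)
L = 0.004*120/((1+0.19)*0.141)
L = 0.48/0.16779

2.8607 m


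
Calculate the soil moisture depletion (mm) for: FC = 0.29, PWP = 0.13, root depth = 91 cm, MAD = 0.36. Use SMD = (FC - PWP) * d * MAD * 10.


SMD = (FC - PWP) * d * MAD * 10
SMD = (0.29 - 0.13) * 91 * 0.36 * 10
SMD = 0.1600 * 91 * 0.36 * 10

52.4160 mm


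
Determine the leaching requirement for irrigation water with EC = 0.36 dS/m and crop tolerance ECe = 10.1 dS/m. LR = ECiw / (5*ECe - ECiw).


LR = ECiw / (5*ECe - ECiw)
LR = 0.36 / (5*10.1 - 0.36)
LR = 0.36 / 50.1400

0.0072


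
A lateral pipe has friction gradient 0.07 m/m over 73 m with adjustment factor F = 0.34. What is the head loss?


hf = J * L * F = 0.07 * 73 * 0.34 = 1.7374 m

1.7374 m


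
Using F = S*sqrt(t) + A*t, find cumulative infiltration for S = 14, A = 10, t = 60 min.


F = S*sqrt(t) + A*t
F = 14*sqrt(60) + 10*60
F = 14*7.745967 + 600

708.4435 mm


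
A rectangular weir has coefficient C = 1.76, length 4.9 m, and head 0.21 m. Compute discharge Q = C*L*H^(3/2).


Q = C * L * H^(3/2) = 1.76 * 4.9 * 0.21^1.5 = 1.76 * 4.9 * 0.096234

0.8299 m^3/s


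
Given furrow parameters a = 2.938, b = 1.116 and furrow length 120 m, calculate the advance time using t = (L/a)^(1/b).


t = (L/a)^(1/b)
t = (120/2.938)^(1/1.116)
t = 40.844112^(1/1.116)

27.7757 min


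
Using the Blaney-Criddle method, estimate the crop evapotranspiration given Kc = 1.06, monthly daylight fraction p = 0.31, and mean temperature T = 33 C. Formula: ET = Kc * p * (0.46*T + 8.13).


ET = Kc * p * (0.46*T + 8.13)
ET = 1.06 * 0.31 * (0.46*33 + 8.13)
ET = 1.06 * 0.31 * 23.3100

7.6597 mm/day


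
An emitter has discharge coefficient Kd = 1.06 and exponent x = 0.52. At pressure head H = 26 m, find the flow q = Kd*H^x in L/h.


q = Kd * H^x = 1.06 * 26^0.52 = 1.06 * 5.442346

5.7689 L/h


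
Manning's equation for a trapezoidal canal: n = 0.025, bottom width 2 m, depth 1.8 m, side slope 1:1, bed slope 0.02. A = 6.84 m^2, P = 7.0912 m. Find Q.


R = A/P = 6.84/7.0912 = 0.964576
Q = (1/0.025) * 6.84 * 0.964576^(2/3) * 0.02^0.5

37.7736 m^3/s


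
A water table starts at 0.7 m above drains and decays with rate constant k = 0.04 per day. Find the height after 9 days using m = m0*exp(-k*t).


m = m0 * exp(-k*t)
m = 0.7 * exp(-0.04 * 9)
m = 0.7 * exp(-0.3600)

0.4884 m


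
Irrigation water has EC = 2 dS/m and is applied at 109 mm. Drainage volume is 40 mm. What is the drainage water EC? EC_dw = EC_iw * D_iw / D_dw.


EC_dw = EC_iw * D_iw / D_dw
EC_dw = 2 * 109 / 40
EC_dw = 218 / 40

5.4500 dS/m


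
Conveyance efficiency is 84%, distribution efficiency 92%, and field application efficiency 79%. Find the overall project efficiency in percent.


Ec = 0.84, Eb = 0.92, Ea = 0.79
E = 0.84 * 0.92 * 0.79 * 100 = 61.0512%

61.0512 %


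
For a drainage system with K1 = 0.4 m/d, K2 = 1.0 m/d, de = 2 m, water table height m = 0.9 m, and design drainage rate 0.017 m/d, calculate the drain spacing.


S^2 = 8*K2*de*m/q + 4*K1*m^2/q
S^2 = 8*1.0*2*0.9/0.017 + 4*0.4*0.9^2/0.017
S = sqrt(923.2941)

30.3858 m


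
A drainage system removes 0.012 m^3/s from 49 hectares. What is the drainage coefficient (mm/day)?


DC = Q * 86400 / (A * 10000) * 1000
DC = 0.012 * 86400 / (49 * 10000) * 1000
DC = 1036800.0000 / 490000

2.1159 mm/day


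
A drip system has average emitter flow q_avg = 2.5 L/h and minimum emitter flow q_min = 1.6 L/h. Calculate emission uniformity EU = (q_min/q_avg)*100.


EU = (q_min/q_avg)*100 = (1.6/2.5)*100 = 64.0000%

64.0000 %


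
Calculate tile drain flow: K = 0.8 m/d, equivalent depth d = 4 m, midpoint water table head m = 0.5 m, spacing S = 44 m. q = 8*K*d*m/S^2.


q = 8*K*d*m/S^2
q = 8*0.8*4*0.5/44^2
q = 12.8000 / 1936

0.0066 m/d


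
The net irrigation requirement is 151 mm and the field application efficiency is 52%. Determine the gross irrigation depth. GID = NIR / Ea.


Ea = 52% = 0.52
GID = NIR / Ea = 151 / 0.52 = 290.3846 mm

290.3846 mm


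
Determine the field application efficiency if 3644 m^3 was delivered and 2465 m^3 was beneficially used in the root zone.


Ea = V_root / V_field * 100 = 2465 / 3644 * 100 = 67.6454%

67.6454 %


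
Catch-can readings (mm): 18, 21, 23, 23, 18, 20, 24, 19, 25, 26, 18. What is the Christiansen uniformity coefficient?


mean = 21.363636 mm
MAD = 2.578512 mm
CU = (1 - 2.578512/21.363636)*100

87.9304 %


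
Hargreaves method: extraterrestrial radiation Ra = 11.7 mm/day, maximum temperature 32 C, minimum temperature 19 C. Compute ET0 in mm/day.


Tmean = (Tmax + Tmin)/2 = (32 + 19)/2 = 25.5
ET0 = 0.0023 * 11.7 * (25.5 + 17.8) * sqrt(32 - 19)
ET0 = 0.0023 * 11.7 * 43.3 * 3.605551

4.2012 mm/day


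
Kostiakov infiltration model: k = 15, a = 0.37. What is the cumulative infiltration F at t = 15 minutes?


F = k * t^a = 15 * 15^0.37
F = 15 * 2.723665

40.8550 mm


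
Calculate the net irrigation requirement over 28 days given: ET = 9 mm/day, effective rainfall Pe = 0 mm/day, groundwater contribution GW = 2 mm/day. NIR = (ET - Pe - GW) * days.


Daily deficit = ET - Pe - GW = 9 - 0 - 2 = 7 mm/day
NIR = 7 * 28 = 196 mm

196.0000 mm


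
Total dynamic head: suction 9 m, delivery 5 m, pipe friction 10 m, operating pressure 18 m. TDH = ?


TDH = Hs + Hd + hf + Hp = 9 + 5 + 10 + 18 = 42

42 m


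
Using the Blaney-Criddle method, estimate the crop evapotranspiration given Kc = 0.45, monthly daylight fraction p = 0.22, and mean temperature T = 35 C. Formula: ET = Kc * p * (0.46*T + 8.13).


ET = Kc * p * (0.46*T + 8.13)
ET = 0.45 * 0.22 * (0.46*35 + 8.13)
ET = 0.45 * 0.22 * 24.2300

2.3988 mm/day


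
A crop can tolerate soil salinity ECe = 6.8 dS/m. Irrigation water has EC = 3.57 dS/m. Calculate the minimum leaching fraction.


LR = ECiw / (5*ECe - ECiw)
LR = 3.57 / (5*6.8 - 3.57)
LR = 3.57 / 30.4300

0.1173


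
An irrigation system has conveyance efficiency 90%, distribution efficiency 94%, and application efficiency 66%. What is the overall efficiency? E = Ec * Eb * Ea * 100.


Ec = 0.9, Eb = 0.94, Ea = 0.66
E = 0.9 * 0.94 * 0.66 * 100 = 55.8360%

55.8360 %


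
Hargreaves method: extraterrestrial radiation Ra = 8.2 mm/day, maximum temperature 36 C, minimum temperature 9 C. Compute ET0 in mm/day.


Tmean = (Tmax + Tmin)/2 = (36 + 9)/2 = 22.5
ET0 = 0.0023 * 8.2 * (22.5 + 17.8) * sqrt(36 - 9)
ET0 = 0.0023 * 8.2 * 40.3 * 5.196152

3.9494 mm/day
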